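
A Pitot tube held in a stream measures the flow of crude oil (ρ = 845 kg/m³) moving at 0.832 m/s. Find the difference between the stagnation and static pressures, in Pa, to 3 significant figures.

ΔP ≈ 292 Pa

Bernoulli between the free stream and the stagnation point: ½ρv² = P_stag − P_static.
ΔP = ½·845·0.832² = 292 Pa.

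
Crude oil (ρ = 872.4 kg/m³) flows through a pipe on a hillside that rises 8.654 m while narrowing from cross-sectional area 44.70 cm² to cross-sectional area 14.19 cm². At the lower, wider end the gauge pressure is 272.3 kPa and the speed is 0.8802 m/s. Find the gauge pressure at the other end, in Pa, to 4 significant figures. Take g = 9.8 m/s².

The volume flow rate is constant, so v₂ = (A₁/A₂)v₁ = (44.70/14.19)·0.8802 = 2.773 m/s.
Energy conservation along the streamline gives P₂ = P₁ − ½ρ(v₂² − v₁²) − ρg(h₂ − h₁).
P₂ = 272300 + ½·872.4·(0.8802² − 2.773²) − 872.4·9.8·(+8.654) = 272300 + (-3016) − (73990) = 195300 Pa.

195300 Pa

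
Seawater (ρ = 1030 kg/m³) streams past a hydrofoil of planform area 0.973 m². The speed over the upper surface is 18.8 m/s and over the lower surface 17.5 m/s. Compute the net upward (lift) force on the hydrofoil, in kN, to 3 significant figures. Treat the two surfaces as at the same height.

F ≈ 23.6 kN

The faster flow above has the lower pressure; Bernoulli (same height) gives ΔP = ½ρ(v_up² − v_low²).
ΔP = ½·1030·(18.8² − 17.5²) = 24300 Pa.
Lift = ΔP · A = 24300 × 0.973 = 23600 N.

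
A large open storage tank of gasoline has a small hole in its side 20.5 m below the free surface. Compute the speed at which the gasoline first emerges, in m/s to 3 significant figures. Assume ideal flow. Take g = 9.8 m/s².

20.0 m/s

Torricelli's result v = √(2gh) gives v = √(2·9.8·20.5) = 20.0 m/s.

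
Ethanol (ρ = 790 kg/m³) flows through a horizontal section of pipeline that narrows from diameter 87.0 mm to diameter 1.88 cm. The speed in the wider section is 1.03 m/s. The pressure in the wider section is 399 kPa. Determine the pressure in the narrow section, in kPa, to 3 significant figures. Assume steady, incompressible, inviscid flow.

By continuity, v₂ = v₁·A₁/A₂ = 1.03·(59.4/2.78) = 22.1 m/s.
Bernoulli (h₁ = h₂): P₁ − P₂ = ½ρ(v₂² − v₁²).
P₂ = P₁ − ½ρ(v₂² − v₁²) = 399000 − ½·790·(22.1² − 1.03²) = 399000 − 192000 = 207000 Pa.

207 kPa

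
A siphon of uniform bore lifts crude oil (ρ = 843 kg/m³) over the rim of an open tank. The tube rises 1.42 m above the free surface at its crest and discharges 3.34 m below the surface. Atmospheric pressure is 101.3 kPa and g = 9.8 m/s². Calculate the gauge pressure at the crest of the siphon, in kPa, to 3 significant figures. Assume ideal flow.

From the surface to the outlet (both open to atmosphere, surface at rest): v = √(2g·h_out) = √(2·9.8·3.34) = 8.09 m/s.
With constant cross-section the crest speed equals v; applying Bernoulli from the surface up to the crest, P_top = P_atm − ½ρv² − ρg·h_top.
P_top = 101300 − ½·843·8.09² − 843·9.8·1.42 = 62000 Pa. So P_gauge = P_top − P_atm = -39300 Pa.

P_gauge = -39.3 kPa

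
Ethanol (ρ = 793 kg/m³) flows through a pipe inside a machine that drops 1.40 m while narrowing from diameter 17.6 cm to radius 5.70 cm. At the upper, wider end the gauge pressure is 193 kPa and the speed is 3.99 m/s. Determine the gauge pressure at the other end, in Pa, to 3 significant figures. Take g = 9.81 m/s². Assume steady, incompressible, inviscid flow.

P₂ ≈ 174000 Pa

Mass conservation (A₁v₁ = A₂v₂) gives v₂ = 3.99 × 243/102 = 9.51 m/s.
Applying Bernoulli between the two ends and solving for P₂: P₂ = P₁ + ½ρ(v₁² − v₂²) − ρgΔh.
P₂ = 193000 + ½·793·(3.99² − 9.51²) − 793·9.81·(−1.40) = 193000 + (-29500) − (-10900) = 174000 Pa.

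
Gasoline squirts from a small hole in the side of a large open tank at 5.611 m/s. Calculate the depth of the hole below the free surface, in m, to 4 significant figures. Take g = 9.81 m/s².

h ≈ 1.605 m

Inverting v = √(2gh) gives h = v² / 2g.
h = 5.611²/(2·9.81) = 31.48/19.62 = 1.605 m.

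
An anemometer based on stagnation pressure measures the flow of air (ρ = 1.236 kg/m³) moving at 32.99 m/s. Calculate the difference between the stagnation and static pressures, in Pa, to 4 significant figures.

Bernoulli between the free stream and the stagnation point: ½ρv² = P_stag − P_static.
ΔP = ½·1.236·32.99² = 672.6 Pa.

ΔP ≈ 672.6 Pa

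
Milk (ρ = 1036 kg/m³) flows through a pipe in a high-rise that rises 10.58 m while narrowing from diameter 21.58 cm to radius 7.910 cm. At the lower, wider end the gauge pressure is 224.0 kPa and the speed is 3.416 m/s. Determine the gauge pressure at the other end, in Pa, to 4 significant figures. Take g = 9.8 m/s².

Continuity gives A₁v₁ = A₂v₂, so v₂ = (365.8 cm²)/(196.6 cm²) × 3.416 m/s = 6.356 m/s.
Applying Bernoulli between the two ends and solving for P₂: P₂ = P₁ + ½ρ(v₁² − v₂²) − ρgΔh.
P₂ = 224000 + ½·1036·(3.416² − 6.356²) − 1036·9.8·(+10.58) = 224000 + (-14880) − (107400) = 101700 Pa.

P₂ ≈ 101700 Pa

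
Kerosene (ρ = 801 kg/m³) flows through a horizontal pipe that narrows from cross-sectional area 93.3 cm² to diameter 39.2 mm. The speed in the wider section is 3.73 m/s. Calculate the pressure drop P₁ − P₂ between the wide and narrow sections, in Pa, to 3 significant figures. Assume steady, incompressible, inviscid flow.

Mass conservation (A₁v₁ = A₂v₂) gives v₂ = 3.73 × 93.3/12.1 = 28.8 m/s.
Bernoulli (h₁ = h₂): P₁ − P₂ = ½ρ(v₂² − v₁²).
P₁ − P₂ = ½·801·(28.8² − 3.73²) = ½·801·818 = 327000 Pa.

327000 Pa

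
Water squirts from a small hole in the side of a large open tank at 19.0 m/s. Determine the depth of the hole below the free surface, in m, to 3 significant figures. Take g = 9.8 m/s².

Inverting v = √(2gh) gives h = v² / 2g.
h = 19.0²/(2·9.8) = 361/19.60 = 18.4 m.

h ≈ 18.4 m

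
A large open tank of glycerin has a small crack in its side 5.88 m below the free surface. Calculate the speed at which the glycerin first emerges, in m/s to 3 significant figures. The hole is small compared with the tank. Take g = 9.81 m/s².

v = 10.7 m/s

The surface is effectively still and both ends are open, so ½v² = gh and v = √(2·9.81·5.88) = 10.7 m/s.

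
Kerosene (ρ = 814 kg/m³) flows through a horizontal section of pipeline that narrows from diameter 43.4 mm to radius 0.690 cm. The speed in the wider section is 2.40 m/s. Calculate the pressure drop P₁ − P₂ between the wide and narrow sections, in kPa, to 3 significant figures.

227 kPa

The volume flow rate is constant, so v₂ = (A₁/A₂)v₁ = (14.8/1.50)·2.40 = 23.7 m/s.
Along the horizontal streamline, P + ½ρv² is constant.
P₁ − P₂ = ½·814·(23.7² − 2.40²) = ½·814·558 = 227000 Pa.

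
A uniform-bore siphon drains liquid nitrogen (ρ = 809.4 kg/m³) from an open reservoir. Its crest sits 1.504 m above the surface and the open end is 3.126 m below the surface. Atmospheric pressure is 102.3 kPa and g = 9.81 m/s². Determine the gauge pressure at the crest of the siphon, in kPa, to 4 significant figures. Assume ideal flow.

The outlet speed comes from Torricelli: v = √(2g·3.126) = 7.831 m/s.
The bore is uniform, so the speed at the crest is the same v. Bernoulli surface→crest: P_atm = P_top + ½ρv² + ρg·h_top.
P_top = 102300 − ½·809.4·7.831² − 809.4·9.81·1.504 = 65540 Pa. So P_gauge = P_top − P_atm = -36760 Pa.

P_gauge ≈ -36.76 kPa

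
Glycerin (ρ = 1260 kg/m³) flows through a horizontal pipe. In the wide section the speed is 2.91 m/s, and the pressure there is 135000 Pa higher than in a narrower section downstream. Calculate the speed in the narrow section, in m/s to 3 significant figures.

Horizontal Bernoulli: P₁ + ½ρv₁² = P₂ + ½ρv₂², so v₂² = v₁² + 2(P₁ − P₂)/ρ.
v₂ = √(2.91² + 2·135000/1260) = √(8.47 + 214) = 14.9 m/s.

v₂ ≈ 14.9 m/s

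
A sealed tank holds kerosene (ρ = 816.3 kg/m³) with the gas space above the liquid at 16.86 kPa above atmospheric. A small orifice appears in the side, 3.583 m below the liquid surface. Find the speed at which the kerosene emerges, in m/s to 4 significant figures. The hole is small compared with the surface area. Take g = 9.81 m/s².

Take point 1 at the surface (v₁ ≈ 0) and point 2 at the hole (at atmospheric pressure). Bernoulli: P₁ + ρg h = P_atm + ½ρv₂².
With P₁ − P_atm = 16860 Pa, v₂ = √(2gh + 2ΔP/ρ) = √(2·9.81·3.583 + 2·16860/816.3) = 10.56 m/s.

v = 10.56 m/s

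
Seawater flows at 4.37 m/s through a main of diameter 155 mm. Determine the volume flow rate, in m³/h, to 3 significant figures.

Q = A·v = 0.0189 m² × 4.37 m/s = 0.0825 m³/s.
Converting: 0.0825 m³/s × 3600 = 297 m³/h.

297 m³/h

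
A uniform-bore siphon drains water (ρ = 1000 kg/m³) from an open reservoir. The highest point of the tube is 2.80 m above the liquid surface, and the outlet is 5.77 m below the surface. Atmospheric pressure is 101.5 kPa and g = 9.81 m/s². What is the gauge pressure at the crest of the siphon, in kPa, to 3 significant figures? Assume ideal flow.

P_gauge ≈ -84.1 kPa

Bernoulli surface→outlet gives ½v² = g·h_out, so v = √(2·9.81·5.77) = 10.6 m/s.
With constant cross-section the crest speed equals v; applying Bernoulli from the surface up to the crest, P_top = P_atm − ½ρv² − ρg·h_top.
P_top = 101500 − ½·1000·10.6² − 1000·9.81·2.80 = 17400 Pa. So P_gauge = P_top − P_atm = -84100 Pa.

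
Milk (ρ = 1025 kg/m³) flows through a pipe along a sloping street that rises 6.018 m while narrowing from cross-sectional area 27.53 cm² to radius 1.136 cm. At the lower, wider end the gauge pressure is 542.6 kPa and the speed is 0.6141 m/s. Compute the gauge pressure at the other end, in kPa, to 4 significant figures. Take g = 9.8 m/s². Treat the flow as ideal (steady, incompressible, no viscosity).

Continuity gives A₁v₁ = A₂v₂, so v₂ = (27.53 cm²)/(4.054 cm²) × 0.6141 m/s = 4.170 m/s.
Bernoulli: P₁ + ½ρv₁² + ρg h₁ = P₂ + ½ρv₂² + ρg h₂, so P₂ = P₁ + ½ρ(v₁² − v₂²) − ρg(h₂ − h₁).
P₂ = 542600 + ½·1025·(0.6141² − 4.170²) − 1025·9.8·(+6.018) = 542600 + (-8719) − (60450) = 473400 Pa.

P₂ ≈ 473.4 kPa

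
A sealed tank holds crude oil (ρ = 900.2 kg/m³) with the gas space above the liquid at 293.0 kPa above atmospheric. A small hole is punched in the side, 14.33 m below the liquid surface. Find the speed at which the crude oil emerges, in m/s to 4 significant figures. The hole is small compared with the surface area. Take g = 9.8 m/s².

Take point 1 at the surface (v₁ ≈ 0) and point 2 at the hole (at atmospheric pressure). Bernoulli: P₁ + ρg h = P_atm + ½ρv₂².
With P₁ − P_atm = 293000 Pa, v₂ = √(2gh + 2ΔP/ρ) = √(2·9.8·14.33 + 2·293000/900.2) = 30.53 m/s.

v = 30.53 m/s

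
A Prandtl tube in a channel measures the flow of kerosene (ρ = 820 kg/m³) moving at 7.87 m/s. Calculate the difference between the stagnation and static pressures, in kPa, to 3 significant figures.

25.4 kPa

Bernoulli between the free stream and the stagnation point: ½ρv² = P_stag − P_static.
ΔP = ½·820·7.87² = 25400 Pa.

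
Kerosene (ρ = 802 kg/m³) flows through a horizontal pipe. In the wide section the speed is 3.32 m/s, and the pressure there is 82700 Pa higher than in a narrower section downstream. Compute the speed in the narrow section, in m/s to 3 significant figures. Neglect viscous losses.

v₂ ≈ 14.7 m/s

Along the level pipe P + ½ρv² is conserved, hence v₂² = v₁² + 2(P₁ − P₂)/ρ.
v₂ = √(3.32² + 2·82700/802) = √(11.0 + 206) = 14.7 m/s.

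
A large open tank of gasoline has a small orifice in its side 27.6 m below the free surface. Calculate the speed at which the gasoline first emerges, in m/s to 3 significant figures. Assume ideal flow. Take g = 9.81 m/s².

v ≈ 23.3 m/s

Torricelli's result v = √(2gh) gives v = √(2·9.81·27.6) = 23.3 m/s.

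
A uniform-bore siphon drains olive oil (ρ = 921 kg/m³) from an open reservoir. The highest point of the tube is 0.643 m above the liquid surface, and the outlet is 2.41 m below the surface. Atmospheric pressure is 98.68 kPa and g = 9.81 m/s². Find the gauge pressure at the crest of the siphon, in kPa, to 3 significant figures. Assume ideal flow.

Bernoulli surface→outlet gives ½v² = g·h_out, so v = √(2·9.81·2.41) = 6.88 m/s.
Continuity keeps v the same throughout the tube; from surface to crest, P_atm + 0 = P_top + ½ρv² + ρg·h_top.
P_top = 98680 − ½·921·6.88² − 921·9.81·0.643 = 71100 Pa. So P_gauge = P_top − P_atm = -27600 Pa.

-27.6 kPa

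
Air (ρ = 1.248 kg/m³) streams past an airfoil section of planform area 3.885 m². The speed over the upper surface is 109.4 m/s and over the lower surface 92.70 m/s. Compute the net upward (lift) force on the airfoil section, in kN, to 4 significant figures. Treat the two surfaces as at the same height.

From P + ½ρv² = const at equal height, P_low − P_up = ½ρ(v_up² − v_low²).
ΔP = ½·1.248·(109.4² − 92.70²) = 2106 Pa.
Lift = ΔP · A = 2106 × 3.885 = 8182 N.

F = 8.182 kN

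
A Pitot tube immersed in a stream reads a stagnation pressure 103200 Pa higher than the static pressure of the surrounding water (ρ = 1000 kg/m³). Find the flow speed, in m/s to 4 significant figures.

v = 14.37 m/s

Bernoulli between the free stream and the stagnation point: ½ρv² = P_stag − P_static.
v = √(2ΔP/ρ) = √(2·103200/1000) = 14.37 m/s.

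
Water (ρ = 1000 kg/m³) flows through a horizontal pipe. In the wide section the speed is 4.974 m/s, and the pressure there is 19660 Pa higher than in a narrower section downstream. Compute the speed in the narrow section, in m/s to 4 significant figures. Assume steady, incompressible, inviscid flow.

Horizontal Bernoulli: P₁ + ½ρv₁² = P₂ + ½ρv₂², so v₂² = v₁² + 2(P₁ − P₂)/ρ.
v₂ = √(4.974² + 2·19660/1000) = √(24.74 + 39.32) = 8.004 m/s.

v₂ ≈ 8.004 m/s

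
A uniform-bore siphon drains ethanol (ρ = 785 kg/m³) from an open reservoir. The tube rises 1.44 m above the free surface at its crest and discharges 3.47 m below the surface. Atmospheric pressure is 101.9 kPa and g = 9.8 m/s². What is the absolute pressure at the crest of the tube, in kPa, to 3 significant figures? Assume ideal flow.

From the surface to the outlet (both open to atmosphere, surface at rest): v = √(2g·h_out) = √(2·9.8·3.47) = 8.25 m/s.
With constant cross-section the crest speed equals v; applying Bernoulli from the surface up to the crest, P_top = P_atm − ½ρv² − ρg·h_top.
P_top = 101900 − ½·785·8.25² − 785·9.8·1.44 = 64100 Pa.

P_top = 64.1 kPa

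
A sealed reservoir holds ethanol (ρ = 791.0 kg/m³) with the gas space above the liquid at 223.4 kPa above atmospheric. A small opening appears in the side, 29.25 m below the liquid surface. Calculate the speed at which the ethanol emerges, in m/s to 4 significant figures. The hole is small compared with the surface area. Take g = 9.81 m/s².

v ≈ 33.75 m/s

Take point 1 at the surface (v₁ ≈ 0) and point 2 at the hole (at atmospheric pressure). Bernoulli: P₁ + ρg h = P_atm + ½ρv₂².
With P₁ − P_atm = 223400 Pa, v₂ = √(2gh + 2ΔP/ρ) = √(2·9.81·29.25 + 2·223400/791.0) = 33.75 m/s.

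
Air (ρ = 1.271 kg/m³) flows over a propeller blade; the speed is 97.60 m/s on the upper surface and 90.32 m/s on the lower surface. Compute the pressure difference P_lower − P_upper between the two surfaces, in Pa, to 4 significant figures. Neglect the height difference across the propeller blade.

ΔP ≈ 869.4 Pa

Bernoulli (same height): P_lower − P_upper = ½ρ(v_upper² − v_lower²).
ΔP = ½·1.271·(97.60² − 90.32²) = 869.4 Pa.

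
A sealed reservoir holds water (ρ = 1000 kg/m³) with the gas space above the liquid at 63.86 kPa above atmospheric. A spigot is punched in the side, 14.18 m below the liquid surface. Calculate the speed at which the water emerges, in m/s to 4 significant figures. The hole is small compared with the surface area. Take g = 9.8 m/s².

Take point 1 at the surface (v₁ ≈ 0) and point 2 at the hole (at atmospheric pressure). Bernoulli: P₁ + ρg h = P_atm + ½ρv₂².
With P₁ − P_atm = 63860 Pa, v₂ = √(2gh + 2ΔP/ρ) = √(2·9.8·14.18 + 2·63860/1000) = 20.14 m/s.

v ≈ 20.14 m/s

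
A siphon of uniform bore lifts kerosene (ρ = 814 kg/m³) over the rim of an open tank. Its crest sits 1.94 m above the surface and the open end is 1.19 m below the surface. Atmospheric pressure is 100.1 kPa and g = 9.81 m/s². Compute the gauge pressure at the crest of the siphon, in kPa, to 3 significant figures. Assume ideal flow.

-25.0 kPa

From the surface to the outlet (both open to atmosphere, surface at rest): v = √(2g·h_out) = √(2·9.81·1.19) = 4.83 m/s.
With constant cross-section the crest speed equals v; applying Bernoulli from the surface up to the crest, P_top = P_atm − ½ρv² − ρg·h_top.
P_top = 100100 − ½·814·4.83² − 814·9.81·1.94 = 75100 Pa. So P_gauge = P_top − P_atm = -25000 Pa.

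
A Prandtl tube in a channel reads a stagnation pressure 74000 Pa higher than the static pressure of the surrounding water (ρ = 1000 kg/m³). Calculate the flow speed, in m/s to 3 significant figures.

v = 12.2 m/s

The dynamic pressure equals the rise in static pressure at the stagnation point: ΔP = ½ρv².
v = √(2ΔP/ρ) = √(2·74000/1000) = 12.2 m/s.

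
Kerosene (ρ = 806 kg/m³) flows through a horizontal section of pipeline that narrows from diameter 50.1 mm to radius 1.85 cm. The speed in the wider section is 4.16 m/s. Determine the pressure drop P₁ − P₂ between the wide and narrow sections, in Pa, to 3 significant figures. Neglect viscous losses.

Continuity gives A₁v₁ = A₂v₂, so v₂ = (19.7 cm²)/(10.8 cm²) × 4.16 m/s = 7.63 m/s.
Bernoulli (h₁ = h₂): P₁ − P₂ = ½ρ(v₂² − v₁²).
P₁ − P₂ = ½·806·(7.63² − 4.16²) = ½·806·40.9 = 16500 Pa.

ΔP ≈ 16500 Pa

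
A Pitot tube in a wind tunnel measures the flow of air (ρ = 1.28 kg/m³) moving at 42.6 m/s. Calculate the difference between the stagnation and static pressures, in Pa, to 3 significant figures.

At the stagnation point the flow is brought to rest, so Bernoulli gives P_stag − P_static = ½ρv².
ΔP = ½·1.28·42.6² = 1160 Pa.

ΔP ≈ 1160 Pa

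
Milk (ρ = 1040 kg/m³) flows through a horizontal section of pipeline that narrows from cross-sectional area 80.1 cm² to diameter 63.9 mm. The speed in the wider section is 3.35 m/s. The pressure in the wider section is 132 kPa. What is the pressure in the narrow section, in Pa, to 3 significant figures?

Continuity gives A₁v₁ = A₂v₂, so v₂ = (80.1 cm²)/(32.1 cm²) × 3.35 m/s = 8.37 m/s.
With no height change, Bernoulli's equation is P₁ + ½ρv₁² = P₂ + ½ρv₂².
P₂ = P₁ − ½ρ(v₂² − v₁²) = 132000 − ½·1040·(8.37² − 3.35²) = 132000 − 30600 = 101000 Pa.

P₂ ≈ 101000 Pa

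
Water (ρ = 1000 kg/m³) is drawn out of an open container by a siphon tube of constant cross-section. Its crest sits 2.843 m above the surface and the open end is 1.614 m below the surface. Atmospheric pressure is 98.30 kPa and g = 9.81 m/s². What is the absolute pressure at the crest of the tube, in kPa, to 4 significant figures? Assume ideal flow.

The outlet speed comes from Torricelli: v = √(2g·1.614) = 5.627 m/s.
Continuity keeps v the same throughout the tube; from surface to crest, P_atm + 0 = P_top + ½ρv² + ρg·h_top.
P_top = 98300 − ½·1000·5.627² − 1000·9.81·2.843 = 54580 Pa.

P_top = 54.58 kPa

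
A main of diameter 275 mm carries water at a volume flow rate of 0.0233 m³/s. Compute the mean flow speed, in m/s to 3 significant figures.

Q = 0.0233 m³/s = 0.0233 m³/s.
v = Q/A = 0.0233 / 0.0594 = 0.392 m/s.

v ≈ 0.392 m/s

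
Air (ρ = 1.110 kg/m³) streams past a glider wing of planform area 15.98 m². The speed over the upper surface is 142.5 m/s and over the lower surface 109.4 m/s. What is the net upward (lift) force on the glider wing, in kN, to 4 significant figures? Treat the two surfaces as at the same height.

F = 73.95 kN

The faster flow above has the lower pressure; Bernoulli (same height) gives ΔP = ½ρ(v_up² − v_low²).
ΔP = ½·1.110·(142.5² − 109.4²) = 4628 Pa.
Lift = ΔP · A = 4628 × 15.98 = 73950 N.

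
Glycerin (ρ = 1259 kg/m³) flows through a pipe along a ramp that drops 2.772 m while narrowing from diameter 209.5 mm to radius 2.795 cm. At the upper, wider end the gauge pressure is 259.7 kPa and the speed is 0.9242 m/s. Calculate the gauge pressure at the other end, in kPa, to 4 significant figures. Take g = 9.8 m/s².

Mass conservation (A₁v₁ = A₂v₂) gives v₂ = 0.9242 × 344.7/24.54 = 12.98 m/s.
Applying Bernoulli between the two ends and solving for P₂: P₂ = P₁ + ½ρ(v₁² − v₂²) − ρgΔh.
P₂ = 259700 + ½·1259·(0.9242² − 12.98²) − 1259·9.8·(−2.772) = 259700 + (-105500) − (-34200) = 188400 Pa.

188.4 kPa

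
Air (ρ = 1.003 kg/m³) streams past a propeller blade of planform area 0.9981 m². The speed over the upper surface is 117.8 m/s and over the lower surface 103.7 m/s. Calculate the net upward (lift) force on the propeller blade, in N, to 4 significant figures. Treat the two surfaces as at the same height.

1563 N

With equal heights on the two surfaces, Bernoulli gives P_lower − P_upper = ½ρ(v_upper² − v_lower²).
ΔP = ½·1.003·(117.8² − 103.7²) = 1566 Pa.
Lift = ΔP · A = 1566 × 0.9981 = 1563 N.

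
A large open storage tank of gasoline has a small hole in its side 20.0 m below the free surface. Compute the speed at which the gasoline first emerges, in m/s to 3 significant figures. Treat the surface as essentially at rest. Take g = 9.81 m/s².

v ≈ 19.8 m/s

Torricelli's result v = √(2gh) gives v = √(2·9.81·20.0) = 19.8 m/s.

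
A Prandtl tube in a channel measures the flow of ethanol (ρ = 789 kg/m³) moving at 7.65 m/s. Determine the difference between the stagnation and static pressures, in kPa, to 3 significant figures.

At the stagnation point the flow is brought to rest, so Bernoulli gives P_stag − P_static = ½ρv².
ΔP = ½·789·7.65² = 23100 Pa.

23.1 kPa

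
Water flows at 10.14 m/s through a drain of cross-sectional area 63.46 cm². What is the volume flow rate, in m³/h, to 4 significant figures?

Q = 231.7 m³/h

Q = A·v = 0.006346 m² × 10.14 m/s = 0.06435 m³/s.
Converting: 0.06435 m³/s × 3600 = 231.7 m³/h.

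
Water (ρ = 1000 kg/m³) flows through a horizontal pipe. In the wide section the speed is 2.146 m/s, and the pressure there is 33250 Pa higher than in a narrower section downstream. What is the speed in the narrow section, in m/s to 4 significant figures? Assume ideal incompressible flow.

With h₁ = h₂, rearranging Bernoulli gives v₂ = √(v₁² + 2ΔP/ρ).
v₂ = √(2.146² + 2·33250/1000) = √(4.605 + 66.50) = 8.432 m/s.

v₂ = 8.432 m/s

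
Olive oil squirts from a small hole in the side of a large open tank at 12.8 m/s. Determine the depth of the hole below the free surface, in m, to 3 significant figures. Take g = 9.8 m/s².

For a small hole in a large open tank, ½v² = gh, giving h = v²/(2g).
h = 12.8²/(2·9.8) = 164/19.60 = 8.36 m.

h = 8.36 m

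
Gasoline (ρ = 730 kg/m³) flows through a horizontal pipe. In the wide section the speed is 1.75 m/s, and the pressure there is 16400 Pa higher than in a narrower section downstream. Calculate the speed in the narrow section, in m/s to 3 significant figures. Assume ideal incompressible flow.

6.93 m/s

Horizontal Bernoulli: P₁ + ½ρv₁² = P₂ + ½ρv₂², so v₂² = v₁² + 2(P₁ − P₂)/ρ.
v₂ = √(1.75² + 2·16400/730) = √(3.06 + 44.9) = 6.93 m/s.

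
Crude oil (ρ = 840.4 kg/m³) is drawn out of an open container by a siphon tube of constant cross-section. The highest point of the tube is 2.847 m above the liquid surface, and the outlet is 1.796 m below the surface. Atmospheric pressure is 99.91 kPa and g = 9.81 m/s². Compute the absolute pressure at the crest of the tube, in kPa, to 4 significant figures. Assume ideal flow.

P_top ≈ 61.63 kPa

The outlet speed comes from Torricelli: v = √(2g·1.796) = 5.936 m/s.
With constant cross-section the crest speed equals v; applying Bernoulli from the surface up to the crest, P_top = P_atm − ½ρv² − ρg·h_top.
P_top = 99910 − ½·840.4·5.936² − 840.4·9.81·2.847 = 61630 Pa.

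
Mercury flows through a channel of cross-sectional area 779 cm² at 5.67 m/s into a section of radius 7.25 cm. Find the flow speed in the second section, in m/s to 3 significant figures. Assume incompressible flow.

v₂ = 26.7 m/s

By continuity, v₂ = v₁·A₁/A₂ = 5.67·(779/165) = 26.7 m/s.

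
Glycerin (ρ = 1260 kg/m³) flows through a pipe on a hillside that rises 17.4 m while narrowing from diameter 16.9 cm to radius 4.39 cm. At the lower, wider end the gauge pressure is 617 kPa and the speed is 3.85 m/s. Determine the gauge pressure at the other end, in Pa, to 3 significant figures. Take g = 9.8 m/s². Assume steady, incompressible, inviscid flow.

Continuity gives A₁v₁ = A₂v₂, so v₂ = (224 cm²)/(60.5 cm²) × 3.85 m/s = 14.3 m/s.
Energy conservation along the streamline gives P₂ = P₁ − ½ρ(v₂² − v₁²) − ρg(h₂ − h₁).
P₂ = 617000 + ½·1260·(3.85² − 14.3²) − 1260·9.8·(+17.4) = 617000 + (-119000) − (215000) = 283000 Pa.

P₂ ≈ 283000 Pa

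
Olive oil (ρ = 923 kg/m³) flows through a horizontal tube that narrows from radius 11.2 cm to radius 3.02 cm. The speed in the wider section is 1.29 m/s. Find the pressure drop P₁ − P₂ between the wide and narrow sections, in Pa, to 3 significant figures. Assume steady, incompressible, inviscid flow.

145000 Pa

Mass conservation (A₁v₁ = A₂v₂) gives v₂ = 1.29 × 394/28.7 = 17.7 m/s.
The pipe is horizontal, so Bernoulli reduces to P₁ + ½ρv₁² = P₂ + ½ρv₂².
P₁ − P₂ = ½·923·(17.7² − 1.29²) = ½·923·313 = 145000 Pa.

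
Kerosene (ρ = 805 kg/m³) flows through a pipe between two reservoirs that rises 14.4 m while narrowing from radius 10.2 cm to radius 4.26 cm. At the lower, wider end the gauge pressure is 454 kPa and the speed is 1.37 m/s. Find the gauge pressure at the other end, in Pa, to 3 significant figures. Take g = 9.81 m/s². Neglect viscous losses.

The volume flow rate is constant, so v₂ = (A₁/A₂)v₁ = (327/57.0)·1.37 = 7.85 m/s.
Applying Bernoulli between the two ends and solving for P₂: P₂ = P₁ + ½ρ(v₁² − v₂²) − ρgΔh.
P₂ = 454000 + ½·805·(1.37² − 7.85²) − 805·9.81·(+14.4) = 454000 + (-24100) − (114000) = 316000 Pa.

316000 Pa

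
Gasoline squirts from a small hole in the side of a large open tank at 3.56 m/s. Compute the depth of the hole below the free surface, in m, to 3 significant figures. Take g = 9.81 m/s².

Inverting v = √(2gh) gives h = v² / 2g.
h = 3.56²/(2·9.81) = 12.7/19.62 = 0.646 m.

h ≈ 0.646 m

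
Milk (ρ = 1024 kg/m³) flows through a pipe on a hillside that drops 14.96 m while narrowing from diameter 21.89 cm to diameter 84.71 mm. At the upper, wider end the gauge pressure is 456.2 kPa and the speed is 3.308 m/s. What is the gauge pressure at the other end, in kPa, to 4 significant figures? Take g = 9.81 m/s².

Mass conservation (A₁v₁ = A₂v₂) gives v₂ = 3.308 × 376.3/56.36 = 22.09 m/s.
Applying Bernoulli between the two ends and solving for P₂: P₂ = P₁ + ½ρ(v₁² − v₂²) − ρgΔh.
P₂ = 456200 + ½·1024·(3.308² − 22.09²) − 1024·9.81·(−14.96) = 456200 + (-244200) − (-150300) = 362300 Pa.

P₂ ≈ 362.3 kPa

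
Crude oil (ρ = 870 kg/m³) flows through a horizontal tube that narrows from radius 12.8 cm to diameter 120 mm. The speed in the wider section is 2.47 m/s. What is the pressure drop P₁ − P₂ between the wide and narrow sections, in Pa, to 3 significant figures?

52300 Pa

Continuity gives A₁v₁ = A₂v₂, so v₂ = (515 cm²)/(113 cm²) × 2.47 m/s = 11.2 m/s.
The pipe is horizontal, so Bernoulli reduces to P₁ + ½ρv₁² = P₂ + ½ρv₂².
P₁ − P₂ = ½·870·(11.2² − 2.47²) = ½·870·120 = 52300 Pa.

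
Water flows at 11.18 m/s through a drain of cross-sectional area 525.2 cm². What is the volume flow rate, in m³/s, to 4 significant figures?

Q = 0.5872 m³/s

Q = A·v = 0.05252 m² × 11.18 m/s = 0.5872 m³/s.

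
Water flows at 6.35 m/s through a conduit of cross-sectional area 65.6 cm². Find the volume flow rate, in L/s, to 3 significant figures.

Q ≈ 41.7 L/s

Q = A·v = 0.00656 m² × 6.35 m/s = 0.0417 m³/s.
Converting: 0.0417 m³/s × 1000 = 41.7 L/s.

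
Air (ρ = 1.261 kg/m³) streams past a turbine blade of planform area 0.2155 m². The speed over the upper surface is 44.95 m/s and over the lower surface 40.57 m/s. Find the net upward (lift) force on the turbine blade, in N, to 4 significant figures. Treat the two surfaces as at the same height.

50.89 N

From P + ½ρv² = const at equal height, P_low − P_up = ½ρ(v_up² − v_low²).
ΔP = ½·1.261·(44.95² − 40.57²) = 236.2 Pa.
Lift = ΔP · A = 236.2 × 0.2155 = 50.89 N.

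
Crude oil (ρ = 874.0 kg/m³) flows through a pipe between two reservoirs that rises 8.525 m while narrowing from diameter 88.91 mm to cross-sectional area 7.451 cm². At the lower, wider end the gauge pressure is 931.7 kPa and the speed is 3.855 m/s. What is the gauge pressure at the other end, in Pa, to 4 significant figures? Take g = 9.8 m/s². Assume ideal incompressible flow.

Continuity gives A₁v₁ = A₂v₂, so v₂ = (62.09 cm²)/(7.451 cm²) × 3.855 m/s = 32.12 m/s.
Energy conservation along the streamline gives P₂ = P₁ − ½ρ(v₂² − v₁²) − ρg(h₂ − h₁).
P₂ = 931700 + ½·874.0·(3.855² − 32.12²) − 874.0·9.8·(+8.525) = 931700 + (-444400) − (73020) = 414300 Pa.

414300 Pa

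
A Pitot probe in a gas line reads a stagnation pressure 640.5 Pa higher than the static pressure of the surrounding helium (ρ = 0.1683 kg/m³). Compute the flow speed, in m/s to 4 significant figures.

At the stagnation point the flow is brought to rest, so Bernoulli gives P_stag − P_static = ½ρv².
v = √(2ΔP/ρ) = √(2·640.5/0.1683) = 87.24 m/s.

v = 87.24 m/s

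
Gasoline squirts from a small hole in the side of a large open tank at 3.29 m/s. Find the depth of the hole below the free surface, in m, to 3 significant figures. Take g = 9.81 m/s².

Torricelli: v = √(2gh), so h = v²/(2g).
h = 3.29²/(2·9.81) = 10.8/19.62 = 0.552 m.

0.552 m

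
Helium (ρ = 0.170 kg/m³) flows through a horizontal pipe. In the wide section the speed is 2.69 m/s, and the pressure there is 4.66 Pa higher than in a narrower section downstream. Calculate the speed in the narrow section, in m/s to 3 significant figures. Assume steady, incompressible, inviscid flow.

7.88 m/s

With h₁ = h₂, rearranging Bernoulli gives v₂ = √(v₁² + 2ΔP/ρ).
v₂ = √(2.69² + 2·4.66/0.170) = √(7.24 + 54.8) = 7.88 m/s.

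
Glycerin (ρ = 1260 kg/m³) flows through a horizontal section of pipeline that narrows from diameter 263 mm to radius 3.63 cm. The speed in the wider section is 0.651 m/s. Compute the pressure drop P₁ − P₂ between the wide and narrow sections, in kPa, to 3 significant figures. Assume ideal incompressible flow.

ΔP = 45.7 kPa

Continuity gives A₁v₁ = A₂v₂, so v₂ = (543 cm²)/(41.4 cm²) × 0.651 m/s = 8.54 m/s.
Bernoulli (h₁ = h₂): P₁ − P₂ = ½ρ(v₂² − v₁²).
P₁ − P₂ = ½·1260·(8.54² − 0.651²) = ½·1260·72.6 = 45700 Pa.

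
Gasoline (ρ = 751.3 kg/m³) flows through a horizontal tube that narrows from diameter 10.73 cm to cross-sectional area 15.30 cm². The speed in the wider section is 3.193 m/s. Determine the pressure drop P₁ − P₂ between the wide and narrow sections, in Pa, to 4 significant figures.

129900 Pa

Continuity gives A₁v₁ = A₂v₂, so v₂ = (90.43 cm²)/(15.30 cm²) × 3.193 m/s = 18.87 m/s.
Bernoulli (h₁ = h₂): P₁ − P₂ = ½ρ(v₂² − v₁²).
P₁ − P₂ = ½·751.3·(18.87² − 3.193²) = ½·751.3·345.9 = 129900 Pa.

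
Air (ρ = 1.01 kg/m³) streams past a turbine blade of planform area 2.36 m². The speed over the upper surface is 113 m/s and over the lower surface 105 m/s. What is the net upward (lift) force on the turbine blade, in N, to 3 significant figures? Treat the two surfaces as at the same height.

With equal heights on the two surfaces, Bernoulli gives P_lower − P_upper = ½ρ(v_upper² − v_lower²).
ΔP = ½·1.01·(113² − 105²) = 881 Pa.
Lift = ΔP · A = 881 × 2.36 = 2080 N.

F ≈ 2080 N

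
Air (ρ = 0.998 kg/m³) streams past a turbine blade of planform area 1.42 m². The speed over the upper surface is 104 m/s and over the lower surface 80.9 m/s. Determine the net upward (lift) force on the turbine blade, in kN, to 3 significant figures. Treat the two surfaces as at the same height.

The faster flow above has the lower pressure; Bernoulli (same height) gives ΔP = ½ρ(v_up² − v_low²).
ΔP = ½·0.998·(104² − 80.9²) = 2130 Pa.
Lift = ΔP · A = 2130 × 1.42 = 3030 N.

F ≈ 3.03 kN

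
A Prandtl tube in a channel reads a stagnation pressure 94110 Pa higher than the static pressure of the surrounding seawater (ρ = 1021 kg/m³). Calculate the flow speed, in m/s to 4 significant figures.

v ≈ 13.58 m/s

The dynamic pressure equals the rise in static pressure at the stagnation point: ΔP = ½ρv².
v = √(2ΔP/ρ) = √(2·94110/1021) = 13.58 m/s.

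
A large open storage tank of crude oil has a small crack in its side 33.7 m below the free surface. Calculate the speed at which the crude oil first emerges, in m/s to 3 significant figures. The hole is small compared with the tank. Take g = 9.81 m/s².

Torricelli's result v = √(2gh) gives v = √(2·9.81·33.7) = 25.7 m/s.

v = 25.7 m/s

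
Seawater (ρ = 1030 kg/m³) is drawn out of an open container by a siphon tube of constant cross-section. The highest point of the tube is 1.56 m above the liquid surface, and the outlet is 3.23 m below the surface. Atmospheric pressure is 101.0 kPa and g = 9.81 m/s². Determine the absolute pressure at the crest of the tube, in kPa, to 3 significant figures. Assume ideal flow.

P_top ≈ 52.6 kPa

The outlet speed comes from Torricelli: v = √(2g·3.23) = 7.96 m/s.
Continuity keeps v the same throughout the tube; from surface to crest, P_atm + 0 = P_top + ½ρv² + ρg·h_top.
P_top = 101000 − ½·1030·7.96² − 1030·9.81·1.56 = 52600 Pa.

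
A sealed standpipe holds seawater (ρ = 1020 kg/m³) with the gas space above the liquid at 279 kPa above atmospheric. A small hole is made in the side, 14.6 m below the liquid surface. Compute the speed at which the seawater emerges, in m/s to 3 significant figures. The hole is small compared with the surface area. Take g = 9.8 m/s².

v = 28.9 m/s

Take point 1 at the surface (v₁ ≈ 0) and point 2 at the hole (at atmospheric pressure). Bernoulli: P₁ + ρg h = P_atm + ½ρv₂².
With P₁ − P_atm = 279000 Pa, v₂ = √(2gh + 2ΔP/ρ) = √(2·9.8·14.6 + 2·279000/1020) = 28.9 m/s.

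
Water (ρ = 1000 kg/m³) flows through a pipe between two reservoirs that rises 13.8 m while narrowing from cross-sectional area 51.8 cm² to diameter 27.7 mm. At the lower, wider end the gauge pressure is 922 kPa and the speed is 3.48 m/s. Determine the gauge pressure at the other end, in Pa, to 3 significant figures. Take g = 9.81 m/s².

P₂ ≈ 345000 Pa

Continuity gives A₁v₁ = A₂v₂, so v₂ = (51.8 cm²)/(6.03 cm²) × 3.48 m/s = 29.9 m/s.
Bernoulli: P₁ + ½ρv₁² + ρg h₁ = P₂ + ½ρv₂² + ρg h₂, so P₂ = P₁ + ½ρ(v₁² − v₂²) − ρg(h₂ − h₁).
P₂ = 922000 + ½·1000·(3.48² − 29.9²) − 1000·9.81·(+13.8) = 922000 + (-441000) − (135000) = 345000 Pa.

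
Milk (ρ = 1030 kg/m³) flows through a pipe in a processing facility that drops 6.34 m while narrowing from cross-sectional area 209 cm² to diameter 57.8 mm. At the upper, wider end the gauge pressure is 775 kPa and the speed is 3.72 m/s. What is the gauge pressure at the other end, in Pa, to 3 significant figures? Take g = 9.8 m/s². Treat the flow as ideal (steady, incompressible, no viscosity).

Mass conservation (A₁v₁ = A₂v₂) gives v₂ = 3.72 × 209/26.2 = 29.6 m/s.
Bernoulli: P₁ + ½ρv₁² + ρg h₁ = P₂ + ½ρv₂² + ρg h₂, so P₂ = P₁ + ½ρ(v₁² − v₂²) − ρg(h₂ − h₁).
P₂ = 775000 + ½·1030·(3.72² − 29.6²) − 1030·9.8·(−6.34) = 775000 + (-445000) − (-64000) = 394000 Pa.

P₂ = 394000 Pa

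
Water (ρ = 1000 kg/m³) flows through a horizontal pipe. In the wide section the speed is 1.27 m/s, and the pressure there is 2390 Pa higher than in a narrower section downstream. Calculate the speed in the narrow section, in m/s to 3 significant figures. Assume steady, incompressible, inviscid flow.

v₂ ≈ 2.53 m/s

Along the level pipe P + ½ρv² is conserved, hence v₂² = v₁² + 2(P₁ − P₂)/ρ.
v₂ = √(1.27² + 2·2390/1000) = √(1.61 + 4.78) = 2.53 m/s.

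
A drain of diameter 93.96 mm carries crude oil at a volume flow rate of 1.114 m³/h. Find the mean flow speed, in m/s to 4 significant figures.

v ≈ 0.04463 m/s

Q = 1.114 m³/h = 0.0003094 m³/s.
v = Q/A = 0.0003094 / 0.006934 = 0.04463 m/s.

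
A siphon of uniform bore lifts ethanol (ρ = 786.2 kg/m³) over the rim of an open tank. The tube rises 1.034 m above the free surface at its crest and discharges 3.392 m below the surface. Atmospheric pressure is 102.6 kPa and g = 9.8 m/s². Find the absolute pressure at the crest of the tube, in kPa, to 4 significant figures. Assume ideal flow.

From the surface to the outlet (both open to atmosphere, surface at rest): v = √(2g·h_out) = √(2·9.8·3.392) = 8.154 m/s.
The bore is uniform, so the speed at the crest is the same v. Bernoulli surface→crest: P_atm = P_top + ½ρv² + ρg·h_top.
P_top = 102600 − ½·786.2·8.154² − 786.2·9.8·1.034 = 68500 Pa.

P_top ≈ 68.50 kPa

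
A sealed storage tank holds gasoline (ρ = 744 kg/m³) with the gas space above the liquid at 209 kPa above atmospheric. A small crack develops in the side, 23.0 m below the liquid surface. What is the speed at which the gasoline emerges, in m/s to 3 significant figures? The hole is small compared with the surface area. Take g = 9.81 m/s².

Take point 1 at the surface (v₁ ≈ 0) and point 2 at the hole (at atmospheric pressure). Bernoulli: P₁ + ρg h = P_atm + ½ρv₂².
With P₁ − P_atm = 209000 Pa, v₂ = √(2gh + 2ΔP/ρ) = √(2·9.81·23.0 + 2·209000/744) = 31.8 m/s.

v ≈ 31.8 m/s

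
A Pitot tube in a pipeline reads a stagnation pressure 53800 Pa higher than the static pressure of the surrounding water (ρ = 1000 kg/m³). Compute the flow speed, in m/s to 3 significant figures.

At the stagnation point the flow is brought to rest, so Bernoulli gives P_stag − P_static = ½ρv².
v = √(2ΔP/ρ) = √(2·53800/1000) = 10.4 m/s.

v ≈ 10.4 m/s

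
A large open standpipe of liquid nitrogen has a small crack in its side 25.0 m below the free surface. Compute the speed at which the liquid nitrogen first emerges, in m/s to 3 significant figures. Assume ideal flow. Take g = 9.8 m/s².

v ≈ 22.1 m/s

With the surface at rest and both surface and jet at atmospheric pressure, Bernoulli gives ρg h = ½ρv², so v = √(2gh) = √(2·9.8·25.0) = 22.1 m/s.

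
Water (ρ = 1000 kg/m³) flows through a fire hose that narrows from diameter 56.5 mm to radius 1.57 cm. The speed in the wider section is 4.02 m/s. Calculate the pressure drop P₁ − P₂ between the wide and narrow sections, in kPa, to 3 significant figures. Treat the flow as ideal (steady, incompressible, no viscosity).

Mass conservation (A₁v₁ = A₂v₂) gives v₂ = 4.02 × 25.1/7.74 = 13.0 m/s.
Along the horizontal streamline, P + ½ρv² is constant.
P₁ − P₂ = ½·1000·(13.0² − 4.02²) = ½·1000·153 = 76600 Pa.

ΔP ≈ 76.6 kPa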